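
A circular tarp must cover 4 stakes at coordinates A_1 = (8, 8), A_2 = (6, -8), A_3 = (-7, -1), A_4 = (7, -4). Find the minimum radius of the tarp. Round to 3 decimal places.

By Welzl's lemma the MEC is supported by two points (diametrically opposite) or three points (on a circumcircle).
The minimum enclosing circle is determined by three boundary points: A_1, A_2, A_3.
Their circumcentre is (83/37, 22/37) with r² = 120445/1369.
The farthest remaining point A_4 is at distance² 59876/1369 ≤ 120445/1369.
r = √(120445/1369) ≈ 9.380.

9.380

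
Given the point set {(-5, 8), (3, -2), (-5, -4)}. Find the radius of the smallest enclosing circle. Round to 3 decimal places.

Call the three points A, B, C in the order given.
Side lengths²: AB² = 164, AC² = 144, BC² = 68.
Since AB² = 164 < 144 + 68 = 212, the triangle is acute, so the smallest enclosing circle is the circumcircle.
Circumcentre = (-2.25, 2), r² = 43.5625.
r = √(43.5625) ≈ 6.600.

6.600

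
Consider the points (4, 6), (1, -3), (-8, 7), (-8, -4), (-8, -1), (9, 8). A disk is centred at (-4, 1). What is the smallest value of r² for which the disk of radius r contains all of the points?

218

The required radius is the distance from (-4, 1) to the farthest point.
Squared distances: 89, 41, 52, 41, 20, 218.
Maximum is 218, attained at (9, 8).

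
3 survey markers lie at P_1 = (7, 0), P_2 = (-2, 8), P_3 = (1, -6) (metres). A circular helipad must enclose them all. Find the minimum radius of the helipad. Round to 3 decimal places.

Side lengths²: P_1P_2² = 145, P_1P_3² = 72, P_2P_3² = 205.
Since P_2P_3² = 205 < 145 + 72 = 217, the triangle is acute, so the smallest enclosing circle is the circumcircle.
Circumcentre = (-3/34, 37/34), r² = 29725/578.
r = √(29725/578) ≈ 7.171.

7.171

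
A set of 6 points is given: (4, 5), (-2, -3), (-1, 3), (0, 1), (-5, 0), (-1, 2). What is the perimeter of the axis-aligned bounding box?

34

Width = max x − min x = 4 − (-5) = 9.
Height = max y − min y = 5 − (-3) = 8.
Perimeter = 2(9 + 8) = 34.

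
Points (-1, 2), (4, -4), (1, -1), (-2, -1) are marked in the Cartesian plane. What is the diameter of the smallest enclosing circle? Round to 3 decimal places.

The minimum enclosing circle of a finite set is fixed by two of the points (as a diameter) or three (as a circumcircle).
The farthest pair is (-1, 2)–(4, -4) with squared distance 61. The circle on this segment as diameter has centre (1.5, -1) and r² = 61/4 = 15.25.
Check (1, -1): distance² to centre = 0.25 ≤ 15.25, so it lies inside.
All remaining points lie in this disk, and no smaller disk contains both endpoints, so this is the minimum enclosing circle.
Diameter = 2r = 2√(15.25) ≈ 7.810.

7.810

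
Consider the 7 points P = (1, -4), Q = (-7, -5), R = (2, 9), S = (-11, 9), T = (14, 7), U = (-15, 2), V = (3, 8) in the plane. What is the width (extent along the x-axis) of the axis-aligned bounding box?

max x = 14, min x = -15, so width = 29.

29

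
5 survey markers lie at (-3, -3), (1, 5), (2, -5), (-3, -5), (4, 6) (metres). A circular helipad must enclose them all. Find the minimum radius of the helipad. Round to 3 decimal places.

6.519

A smallest enclosing disk is always determined by at most three of the input points on its boundary.
The farthest pair is (-3, -5)–(4, 6) with squared distance 170. The circle on this segment as diameter has centre (0.5, 0.5) and r² = 170/4 = 42.5.
Check (-3, -3): distance² to centre = 24.5 ≤ 42.5, so it lies inside.
All remaining points lie in this disk, and no smaller disk contains both endpoints, so this is the minimum enclosing circle.
r = √(42.5) ≈ 6.519.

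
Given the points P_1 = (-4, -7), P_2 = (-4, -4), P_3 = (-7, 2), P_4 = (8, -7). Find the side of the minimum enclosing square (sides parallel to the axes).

15

The bounding box has width 15 and height 9.
An axis-aligned square enclosing the set must have side ≥ max(width, height).
So the minimum side is max(15, 9) = 15.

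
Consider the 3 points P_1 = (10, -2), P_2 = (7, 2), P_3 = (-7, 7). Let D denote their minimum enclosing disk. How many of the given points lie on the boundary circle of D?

2

Side lengths²: P_1P_2² = 25, P_1P_3² = 370, P_2P_3² = 221.
Since P_1P_3² = 370 ≥ 221 + 25 = 246, the angle opposite P_1P_3 is not acute, so the smallest enclosing circle has P_1P_3 as diameter.
Centre = midpoint of P_1P_3 = (1.5, 2.5), r² = 370/4 = 92.5.
The points at distance exactly r from the centre are P_1, P_3 — 2 points.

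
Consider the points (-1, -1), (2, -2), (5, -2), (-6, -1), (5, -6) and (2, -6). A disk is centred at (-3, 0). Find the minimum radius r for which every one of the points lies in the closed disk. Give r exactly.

10

The required radius is the distance from (-3, 0) to the farthest point.
Squared distances: 5, 29, 68, 10, 100, 61.
Maximum is 100, attained at (5, -6).
r = √100 = 10.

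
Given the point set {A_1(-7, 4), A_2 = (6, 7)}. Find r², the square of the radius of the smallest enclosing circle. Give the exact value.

44.5

The smallest circle enclosing two points has them as diameter endpoints.
Centre = midpoint = (-0.5, 5.5); r² = |A_1A_2|²/4 = 178/4 = 44.5.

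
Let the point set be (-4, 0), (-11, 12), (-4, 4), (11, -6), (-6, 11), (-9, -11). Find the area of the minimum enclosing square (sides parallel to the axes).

The bounding box has width 22 and height 23.
An axis-aligned square enclosing the set must have side ≥ max(width, height).
So the minimum side is max(22, 23) = 23.
Area = 23² = 529.

529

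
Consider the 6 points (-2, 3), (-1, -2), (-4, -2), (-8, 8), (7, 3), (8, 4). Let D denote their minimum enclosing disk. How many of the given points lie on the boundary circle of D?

The minimum enclosing circle of a finite set is fixed by two of the points (as a diameter) or three (as a circumcircle).
The minimum enclosing circle is determined by three boundary points: (-4, -2), (-8, 8), (8, 4).
Their circumcentre is (-1/6, 16/3) with r² = 2465/36.
The farthest remaining point (7, 3) is at distance² 2045/36 ≤ 2465/36.
The points at distance exactly r from the centre are (-4, -2), (-8, 8), (8, 4) — 3 points.

3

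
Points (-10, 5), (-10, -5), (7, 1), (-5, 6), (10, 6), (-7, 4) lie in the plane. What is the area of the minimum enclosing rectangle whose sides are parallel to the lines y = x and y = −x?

325.5

In coordinates u = x + y, v = x − y the rectangle is axis-aligned; the map (x,y)→(u,v) scales areas by 2.
u-values: -5, -15, 8, 1, 16, -3; range = 16 − (-15) = 31.
v-values: -15, -5, 6, -11, 4, -11; range = 6 − (-15) = 21.
Area = (31 × 21) / 2 = 325.5.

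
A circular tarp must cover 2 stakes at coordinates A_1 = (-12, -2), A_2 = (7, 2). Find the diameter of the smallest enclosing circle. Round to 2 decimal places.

19.42

The smallest circle enclosing two points has them as diameter endpoints.
Centre = midpoint = (-2.5, 0); r² = |A_1A_2|²/4 = 377/4 = 94.25.
Diameter = 2r = 2√(94.25) ≈ 19.42.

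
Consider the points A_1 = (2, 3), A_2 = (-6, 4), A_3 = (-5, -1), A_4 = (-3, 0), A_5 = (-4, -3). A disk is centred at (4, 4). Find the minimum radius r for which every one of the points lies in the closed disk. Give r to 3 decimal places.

The required radius is the distance from (4, 4) to the farthest point.
Squared distances: 5, 100, 106, 65, 113.
Maximum is 113, attained at A_5.
r = √113 ≈ 10.630.

10.630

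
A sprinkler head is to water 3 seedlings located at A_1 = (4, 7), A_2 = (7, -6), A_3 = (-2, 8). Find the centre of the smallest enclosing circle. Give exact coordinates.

Side lengths²: A_1A_2² = 178, A_1A_3² = 37, A_2A_3² = 277.
Since A_2A_3² = 277 ≥ 178 + 37 = 215, the angle opposite A_2A_3 is not acute, so the smallest enclosing circle has A_2A_3 as diameter.
Centre = midpoint of A_2A_3 = (2.5, 1), r² = 277/4 = 69.25.
Centre = (2.5, 1).

(2.5, 1)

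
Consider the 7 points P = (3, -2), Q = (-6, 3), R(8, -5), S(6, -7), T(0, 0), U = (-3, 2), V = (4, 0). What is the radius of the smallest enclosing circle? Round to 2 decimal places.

The farthest pair is Q–R with squared distance 260. The circle on this segment as diameter has centre (1, -1) and r² = 260/4 = 65.
Check P: distance² to centre = 5 ≤ 65, so it lies inside.
All remaining points lie in this disk, and no smaller disk contains both endpoints, so this is the minimum enclosing circle.
r = √65 ≈ 8.06.

8.06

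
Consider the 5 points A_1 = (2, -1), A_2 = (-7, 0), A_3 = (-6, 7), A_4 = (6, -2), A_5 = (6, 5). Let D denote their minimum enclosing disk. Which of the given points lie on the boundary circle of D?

A_3, A_4

The farthest pair is A_3–A_4 with squared distance 225. The circle on this segment as diameter has centre (0, 2.5) and r² = 225/4 = 56.25.
Check A_1: distance² to centre = 16.25 ≤ 56.25, so it lies inside.
All remaining points lie in this disk, and no smaller disk contains both endpoints, so this is the minimum enclosing circle.
The points at distance exactly r from the centre are A_3, A_4 — 2 points.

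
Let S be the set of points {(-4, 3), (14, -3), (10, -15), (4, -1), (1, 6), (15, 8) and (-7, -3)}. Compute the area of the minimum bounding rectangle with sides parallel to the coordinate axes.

x ranges over [-7, 15], width 22.
y ranges over [-15, 8], height 23.
Area = 22 × 23 = 506.

506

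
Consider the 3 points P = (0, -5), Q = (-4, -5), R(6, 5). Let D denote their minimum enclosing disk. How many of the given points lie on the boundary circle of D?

Side lengths²: PQ² = 16, PR² = 136, QR² = 200.
Since QR² = 200 ≥ 136 + 16 = 152, the angle opposite QR is not acute, so the smallest enclosing circle has QR as diameter.
Centre = midpoint of QR = (1, 0), r² = 200/4 = 50.
The points at distance exactly r from the centre are Q, R — 2 points.

2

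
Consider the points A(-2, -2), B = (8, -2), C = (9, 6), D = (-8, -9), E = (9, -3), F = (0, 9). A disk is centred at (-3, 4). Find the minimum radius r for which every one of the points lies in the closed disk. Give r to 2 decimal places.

13.93

The required radius is the distance from (-3, 4) to the farthest point.
Squared distances: 37, 157, 148, 194, 193, 34.
Maximum is 194, attained at D.
r = √194 ≈ 13.93.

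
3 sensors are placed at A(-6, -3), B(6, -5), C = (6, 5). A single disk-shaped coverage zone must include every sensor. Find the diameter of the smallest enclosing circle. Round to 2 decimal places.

Side lengths²: AB² = 148, AC² = 208, BC² = 100.
Since AC² = 208 < 148 + 100 = 248, the triangle is acute, so the smallest enclosing circle is the circumcircle.
Circumcentre = (2/3, 0), r² = 481/9.
Diameter = 2r = 2√(481/9) ≈ 14.62.

14.62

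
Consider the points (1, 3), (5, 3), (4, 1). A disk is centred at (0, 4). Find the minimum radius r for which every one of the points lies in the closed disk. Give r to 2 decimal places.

5.10

The required radius is the distance from (0, 4) to the farthest point.
Squared distances: 2, 26, 25.
Maximum is 26, attained at (5, 3).
r = √26 ≈ 5.10.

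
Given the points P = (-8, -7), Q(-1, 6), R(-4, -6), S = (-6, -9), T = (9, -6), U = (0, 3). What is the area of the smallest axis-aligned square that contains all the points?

The bounding box has width 17 and height 15.
An axis-aligned square enclosing the set must have side ≥ max(width, height).
So the minimum side is max(17, 15) = 17.
Area = 17² = 289.

289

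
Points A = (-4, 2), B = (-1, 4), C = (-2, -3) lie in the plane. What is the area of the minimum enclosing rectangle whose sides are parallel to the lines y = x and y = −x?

In coordinates u = x + y, v = x − y the rectangle is axis-aligned; the map (x,y)→(u,v) scales areas by 2.
u-values: -2, 3, -5; range = 3 − (-5) = 8.
v-values: -6, -5, 1; range = 1 − (-6) = 7.
Area = (8 × 7) / 2 = 28.

28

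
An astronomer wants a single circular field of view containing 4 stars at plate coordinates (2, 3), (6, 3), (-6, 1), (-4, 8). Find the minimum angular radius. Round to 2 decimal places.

The minimum enclosing circle is determined by three boundary points: (6, 3), (-6, 1), (-4, 8).
Their circumcentre is (-0.1875, 3.125) with r² = 38.30078125.
The farthest remaining point (2, 3) is at distance² 4.80078125 ≤ 38.30078125.
r = √(38.30078125) ≈ 6.19.

6.19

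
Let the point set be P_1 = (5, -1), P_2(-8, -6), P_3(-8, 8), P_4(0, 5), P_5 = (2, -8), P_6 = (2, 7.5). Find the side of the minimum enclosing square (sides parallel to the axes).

The bounding box has width 13 and height 16.
An axis-aligned square enclosing the set must have side ≥ max(width, height).
So the minimum side is max(13, 16) = 16.

16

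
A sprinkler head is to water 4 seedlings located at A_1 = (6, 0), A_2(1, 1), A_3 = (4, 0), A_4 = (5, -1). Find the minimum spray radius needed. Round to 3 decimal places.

The minimum enclosing circle of a finite set is fixed by two of the points (as a diameter) or three (as a circumcircle).
The farthest pair is A_1–A_2 with squared distance 26. The circle on this segment as diameter has centre (3.5, 0.5) and r² = 26/4 = 6.5.
Check A_3: distance² to centre = 0.5 ≤ 6.5, so it lies inside.
All remaining points lie in this disk, and no smaller disk contains both endpoints, so this is the minimum enclosing circle.
r = √(6.5) ≈ 2.550.

2.550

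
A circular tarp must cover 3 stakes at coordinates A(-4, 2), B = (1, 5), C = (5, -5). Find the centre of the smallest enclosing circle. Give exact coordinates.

(33/31, -24/31)

Side lengths²: AB² = 34, AC² = 130, BC² = 116.
Since AC² = 130 < 116 + 34 = 150, the triangle is acute, so the smallest enclosing circle is the circumcircle.
Circumcentre = (33/31, -24/31), r² = 32045/961.
Centre = (33/31, -24/31).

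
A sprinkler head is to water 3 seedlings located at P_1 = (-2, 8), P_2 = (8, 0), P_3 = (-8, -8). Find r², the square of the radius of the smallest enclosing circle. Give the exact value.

14965/169

Side lengths²: P_1P_2² = 164, P_1P_3² = 292, P_2P_3² = 320.
Since P_2P_3² = 320 < 292 + 164 = 456, the triangle is acute, so the smallest enclosing circle is the circumcircle.
Circumcentre = (-17/13, -18/13), r² = 14965/169.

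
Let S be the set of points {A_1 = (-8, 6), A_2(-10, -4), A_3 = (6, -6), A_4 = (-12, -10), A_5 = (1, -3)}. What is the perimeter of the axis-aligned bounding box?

68

Width = max x − min x = 6 − (-12) = 18.
Height = max y − min y = 6 − (-10) = 16.
Perimeter = 2(18 + 16) = 68.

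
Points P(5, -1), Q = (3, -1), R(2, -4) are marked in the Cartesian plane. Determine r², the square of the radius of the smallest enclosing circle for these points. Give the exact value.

Side lengths²: PQ² = 4, PR² = 18, QR² = 10.
Since PR² = 18 ≥ 10 + 4 = 14, the angle opposite PR is not acute, so the smallest enclosing circle has PR as diameter.
Centre = midpoint of PR = (3.5, -2.5), r² = 18/4 = 4.5.

4.5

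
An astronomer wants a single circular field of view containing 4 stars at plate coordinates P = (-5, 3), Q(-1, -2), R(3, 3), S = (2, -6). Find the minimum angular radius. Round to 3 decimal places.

The minimum enclosing circle of a finite set is fixed by two of the points (as a diameter) or three (as a circumcircle).
The minimum enclosing circle is determined by three boundary points: P, R, S.
Their circumcentre is (-1, -10/9) with r² = 2665/81.
The farthest remaining point Q is at distance² 64/81 ≤ 2665/81.
r = √(2665/81) ≈ 5.736.

5.736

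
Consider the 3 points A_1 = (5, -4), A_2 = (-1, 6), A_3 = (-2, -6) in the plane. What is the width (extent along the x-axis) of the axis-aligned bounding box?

7

max x = 5, min x = -2, so width = 7.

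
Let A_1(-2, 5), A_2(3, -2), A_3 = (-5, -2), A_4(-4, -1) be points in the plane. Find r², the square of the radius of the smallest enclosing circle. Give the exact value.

The minimum enclosing circle of a finite set is fixed by two of the points (as a diameter) or three (as a circumcircle).
The minimum enclosing circle is determined by three boundary points: A_1, A_2, A_3.
Their circumcentre is (-1, 3/7) with r² = 1073/49.
The farthest remaining point A_4 is at distance² 541/49 ≤ 1073/49.

1073/49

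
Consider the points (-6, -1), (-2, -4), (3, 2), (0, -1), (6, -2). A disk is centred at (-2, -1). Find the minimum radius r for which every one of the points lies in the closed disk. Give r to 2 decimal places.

The required radius is the distance from (-2, -1) to the farthest point.
Squared distances: 16, 9, 34, 4, 65.
Maximum is 65, attained at (6, -2).
r = √65 ≈ 8.06.

8.06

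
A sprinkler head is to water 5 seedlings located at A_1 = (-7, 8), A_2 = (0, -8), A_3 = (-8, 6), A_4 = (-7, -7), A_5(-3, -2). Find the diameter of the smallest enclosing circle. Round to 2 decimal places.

17.46

The farthest pair is A_1–A_2 with squared distance 305. The circle on this segment as diameter has centre (-3.5, 0) and r² = 305/4 = 76.25.
Check A_3: distance² to centre = 56.25 ≤ 76.25, so it lies inside.
All remaining points lie in this disk, and no smaller disk contains both endpoints, so this is the minimum enclosing circle.
Diameter = 2r = 2√(76.25) ≈ 17.46.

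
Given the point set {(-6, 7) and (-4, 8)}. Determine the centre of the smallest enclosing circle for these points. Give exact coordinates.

The smallest circle enclosing two points has them as diameter endpoints.
Centre = midpoint = (-5, 7.5); r² = |(-6, 7)−(-4, 8)|²/4 = 5/4 = 1.25.
Centre = (-5, 7.5).

(-5, 7.5)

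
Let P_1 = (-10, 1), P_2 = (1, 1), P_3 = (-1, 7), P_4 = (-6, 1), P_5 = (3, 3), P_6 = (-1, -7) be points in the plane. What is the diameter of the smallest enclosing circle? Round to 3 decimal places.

14.472

By Welzl's lemma the MEC is supported by two points (diametrically opposite) or three points (on a circumcircle).
The minimum enclosing circle is determined by three boundary points: P_1, P_3, P_6.
Their circumcentre is (-17/6, 0) with r² = 1885/36.
The farthest remaining point P_5 is at distance² 1549/36 ≤ 1885/36.
Diameter = 2r = 2√(1885/36) ≈ 14.472.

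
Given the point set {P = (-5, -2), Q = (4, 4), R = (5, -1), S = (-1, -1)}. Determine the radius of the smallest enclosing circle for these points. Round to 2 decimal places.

By Welzl's lemma the MEC is supported by two points (diametrically opposite) or three points (on a circumcircle).
The minimum enclosing circle is determined by three boundary points: P, Q, R.
Their circumcentre is (-7/34, 19/34) with r² = 17069/578.
The farthest remaining point S is at distance² 1769/578 ≤ 17069/578.
r = √(17069/578) ≈ 5.43.

5.43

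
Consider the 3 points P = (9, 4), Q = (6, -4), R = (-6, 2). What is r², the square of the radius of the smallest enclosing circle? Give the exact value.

83585/1444

Side lengths²: PQ² = 73, PR² = 229, QR² = 180.
Since PR² = 229 < 180 + 73 = 253, the triangle is acute, so the smallest enclosing circle is the circumcircle.
Circumcentre = (61/38, 42/19), r² = 83585/1444.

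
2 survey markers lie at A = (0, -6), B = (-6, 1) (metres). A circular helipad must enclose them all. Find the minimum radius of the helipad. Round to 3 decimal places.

The smallest circle enclosing two points has them as diameter endpoints.
Centre = midpoint = (-3, -2.5); r² = |AB|²/4 = 85/4 = 21.25.
r = √(21.25) ≈ 4.610.

4.610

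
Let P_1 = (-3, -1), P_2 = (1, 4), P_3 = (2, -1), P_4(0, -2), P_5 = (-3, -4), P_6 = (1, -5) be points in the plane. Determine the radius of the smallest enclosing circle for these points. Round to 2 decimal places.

The minimum enclosing circle of a finite set is fixed by two of the points (as a diameter) or three (as a circumcircle).
The minimum enclosing circle is determined by three boundary points: P_2, P_5, P_6.
Their circumcentre is (0, -0.5) with r² = 21.25.
The farthest remaining point P_1 is at distance² 9.25 ≤ 21.25.
r = √(21.25) ≈ 4.61.

4.61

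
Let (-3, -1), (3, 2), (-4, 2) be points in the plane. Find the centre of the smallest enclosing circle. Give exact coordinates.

Call the three points A, B, C in the order given.
Side lengths²: AB² = 45, AC² = 10, BC² = 49.
Since BC² = 49 < 45 + 10 = 55, the triangle is acute, so the smallest enclosing circle is the circumcircle.
Circumcentre = (-0.5, 1.5), r² = 12.5.
Centre = (-0.5, 1.5).

(-0.5, 1.5)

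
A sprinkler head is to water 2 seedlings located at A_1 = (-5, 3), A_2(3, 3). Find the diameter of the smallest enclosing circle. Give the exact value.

8

The smallest circle enclosing two points has them as diameter endpoints.
Centre = midpoint = (-1, 3); r² = |A_1A_2|²/4 = 64/4 = 16.
Diameter = 2r = 2√16 = 8.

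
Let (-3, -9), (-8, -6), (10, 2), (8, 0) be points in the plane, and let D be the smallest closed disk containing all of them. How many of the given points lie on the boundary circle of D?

The minimum enclosing circle of a finite set is fixed by two of the points (as a diameter) or three (as a circumcircle).
The farthest pair is (-8, -6)–(10, 2) with squared distance 388. The circle on this segment as diameter has centre (1, -2) and r² = 388/4 = 97.
Check (-3, -9): distance² to centre = 65 ≤ 97, so it lies inside.
All remaining points lie in this disk, and no smaller disk contains both endpoints, so this is the minimum enclosing circle.
The points at distance exactly r from the centre are (-8, -6), (10, 2) — 2 points.

2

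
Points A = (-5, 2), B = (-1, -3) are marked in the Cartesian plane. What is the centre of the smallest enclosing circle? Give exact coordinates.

The smallest circle enclosing two points has them as diameter endpoints.
Centre = midpoint = (-3, -0.5); r² = |AB|²/4 = 41/4 = 10.25.
Centre = (-3, -0.5).

(-3, -0.5)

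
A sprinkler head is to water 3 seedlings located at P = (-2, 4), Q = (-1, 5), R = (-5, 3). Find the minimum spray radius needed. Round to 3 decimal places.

Side lengths²: PQ² = 2, PR² = 10, QR² = 20.
Since QR² = 20 ≥ 10 + 2 = 12, the angle opposite QR is not acute, so the smallest enclosing circle has QR as diameter.
Centre = midpoint of QR = (-3, 4), r² = 20/4 = 5.
r = √5 ≈ 2.236.

2.236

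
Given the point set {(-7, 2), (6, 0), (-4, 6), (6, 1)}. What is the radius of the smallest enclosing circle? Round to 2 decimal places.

The minimum enclosing circle of a finite set is fixed by two of the points (as a diameter) or three (as a circumcircle).
The farthest pair is (-7, 2)–(6, 0) with squared distance 173. The circle on this segment as diameter has centre (-0.5, 1) and r² = 173/4 = 43.25.
Check (-4, 6): distance² to centre = 37.25 ≤ 43.25, so it lies inside.
All remaining points lie in this disk, and no smaller disk contains both endpoints, so this is the minimum enclosing circle.
r = √(43.25) ≈ 6.58.

6.58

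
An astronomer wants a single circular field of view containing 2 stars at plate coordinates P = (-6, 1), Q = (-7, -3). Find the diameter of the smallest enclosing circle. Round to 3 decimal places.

4.123

The smallest circle enclosing two points has them as diameter endpoints.
Centre = midpoint = (-6.5, -1); r² = |PQ|²/4 = 17/4 = 4.25.
Diameter = 2r = 2√(4.25) ≈ 4.123.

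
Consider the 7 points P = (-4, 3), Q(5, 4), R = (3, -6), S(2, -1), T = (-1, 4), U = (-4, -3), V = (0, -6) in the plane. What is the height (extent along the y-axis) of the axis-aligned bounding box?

10

max y = 4, min y = -6, so height = 10.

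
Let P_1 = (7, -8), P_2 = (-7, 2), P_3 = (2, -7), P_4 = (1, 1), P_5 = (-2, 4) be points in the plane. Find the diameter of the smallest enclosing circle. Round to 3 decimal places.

The minimum enclosing circle of a finite set is fixed by two of the points (as a diameter) or three (as a circumcircle).
The farthest pair is P_1–P_2 with squared distance 296. The circle on this segment as diameter has centre (0, -3) and r² = 296/4 = 74.
Check P_3: distance² to centre = 20 ≤ 74, so it lies inside.
All remaining points lie in this disk, and no smaller disk contains both endpoints, so this is the minimum enclosing circle.
Diameter = 2r = 2√74 ≈ 17.205.

17.205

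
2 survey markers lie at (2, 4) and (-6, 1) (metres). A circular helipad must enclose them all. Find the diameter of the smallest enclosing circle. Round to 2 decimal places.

The smallest circle enclosing two points has them as diameter endpoints.
Centre = midpoint = (-2, 2.5); r² = |(2, 4)−(-6, 1)|²/4 = 73/4 = 18.25.
Diameter = 2r = 2√(18.25) ≈ 8.54.

8.54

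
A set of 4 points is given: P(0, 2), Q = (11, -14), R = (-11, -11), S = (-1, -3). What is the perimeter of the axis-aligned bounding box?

76

Width = max x − min x = 11 − (-11) = 22.
Height = max y − min y = 2 − (-14) = 16.
Perimeter = 2(22 + 16) = 76.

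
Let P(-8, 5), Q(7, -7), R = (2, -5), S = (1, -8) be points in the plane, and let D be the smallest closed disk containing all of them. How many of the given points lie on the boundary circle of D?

A smallest enclosing disk is always determined by at most three of the input points on its boundary.
The farthest pair is P–Q with squared distance 369. The circle on this segment as diameter has centre (-0.5, -1) and r² = 369/4 = 92.25.
Check R: distance² to centre = 22.25 ≤ 92.25, so it lies inside.
All remaining points lie in this disk, and no smaller disk contains both endpoints, so this is the minimum enclosing circle.
The points at distance exactly r from the centre are P, Q — 2 points.

2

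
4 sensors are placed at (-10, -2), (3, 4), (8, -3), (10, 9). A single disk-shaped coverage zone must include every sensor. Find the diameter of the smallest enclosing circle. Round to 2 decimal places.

22.83

A smallest enclosing disk is always determined by at most three of the input points on its boundary.
The farthest pair is (-10, -2)–(10, 9) with squared distance 521. The circle on this segment as diameter has centre (0, 3.5) and r² = 521/4 = 130.25.
Check (3, 4): distance² to centre = 9.25 ≤ 130.25, so it lies inside.
All remaining points lie in this disk, and no smaller disk contains both endpoints, so this is the minimum enclosing circle.
Diameter = 2r = 2√(130.25) ≈ 22.83.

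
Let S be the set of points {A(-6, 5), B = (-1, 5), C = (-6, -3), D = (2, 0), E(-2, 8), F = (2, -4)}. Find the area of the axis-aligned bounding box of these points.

96

x ranges over [-6, 2], width 8.
y ranges over [-4, 8], height 12.
Area = 8 × 12 = 96.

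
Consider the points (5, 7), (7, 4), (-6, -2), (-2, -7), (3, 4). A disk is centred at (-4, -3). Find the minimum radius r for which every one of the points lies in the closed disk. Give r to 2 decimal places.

13.45

The required radius is the distance from (-4, -3) to the farthest point.
Squared distances: 181, 170, 5, 20, 98.
Maximum is 181, attained at (5, 7).
r = √181 ≈ 13.45.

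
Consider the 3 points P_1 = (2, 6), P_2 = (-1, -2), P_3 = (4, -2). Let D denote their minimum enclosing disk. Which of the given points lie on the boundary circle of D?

Side lengths²: P_1P_2² = 73, P_1P_3² = 68, P_2P_3² = 25.
Since P_1P_2² = 73 < 68 + 25 = 93, the triangle is acute, so the smallest enclosing circle is the circumcircle.
Circumcentre = (1.5, 1.625), r² = 19.390625.
The points at distance exactly r from the centre are P_1, P_2, P_3 — 3 points.

P_1, P_2, P_3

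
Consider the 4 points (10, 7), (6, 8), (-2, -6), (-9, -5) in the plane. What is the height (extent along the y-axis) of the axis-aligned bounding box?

14

max y = 8, min y = -6, so height = 14.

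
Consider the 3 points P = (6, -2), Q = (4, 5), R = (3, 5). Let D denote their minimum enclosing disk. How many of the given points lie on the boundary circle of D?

Side lengths²: PQ² = 53, PR² = 58, QR² = 1.
Since PR² = 58 ≥ 53 + 1 = 54, the angle opposite PR is not acute, so the smallest enclosing circle has PR as diameter.
Centre = midpoint of PR = (4.5, 1.5), r² = 58/4 = 14.5.
The points at distance exactly r from the centre are P, R — 2 points.

2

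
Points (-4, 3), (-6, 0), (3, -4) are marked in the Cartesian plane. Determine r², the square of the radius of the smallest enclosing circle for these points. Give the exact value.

Call the three points A, B, C in the order given.
Side lengths²: AB² = 13, AC² = 98, BC² = 97.
Since AC² = 98 < 97 + 13 = 110, the triangle is acute, so the smallest enclosing circle is the circumcircle.
Circumcentre = (-1.1, -1.1), r² = 25.22.

25.22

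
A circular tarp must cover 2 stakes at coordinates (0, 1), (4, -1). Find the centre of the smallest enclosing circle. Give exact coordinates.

(2, 0)

The smallest circle enclosing two points has them as diameter endpoints.
Centre = midpoint = (2, 0); r² = |(0, 1)−(4, -1)|²/4 = 20/4 = 5.
Centre = (2, 0).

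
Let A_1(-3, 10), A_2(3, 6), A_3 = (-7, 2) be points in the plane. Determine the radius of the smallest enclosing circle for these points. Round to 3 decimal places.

5.427

Side lengths²: A_1A_2² = 52, A_1A_3² = 80, A_2A_3² = 116.
Since A_2A_3² = 116 < 80 + 52 = 132, the triangle is acute, so the smallest enclosing circle is the circumcircle.
Circumcentre = (-2.25, 4.625), r² = 29.453125.
r = √(29.453125) ≈ 5.427.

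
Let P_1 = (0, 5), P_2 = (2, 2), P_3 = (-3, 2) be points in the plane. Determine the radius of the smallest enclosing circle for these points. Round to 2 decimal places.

Side lengths²: P_1P_2² = 13, P_1P_3² = 18, P_2P_3² = 25.
Since P_2P_3² = 25 < 18 + 13 = 31, the triangle is acute, so the smallest enclosing circle is the circumcircle.
Circumcentre = (-0.5, 2.5), r² = 6.5.
r = √(6.5) ≈ 2.55.

2.55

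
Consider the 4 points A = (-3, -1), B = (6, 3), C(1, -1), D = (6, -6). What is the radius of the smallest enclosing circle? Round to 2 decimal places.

A smallest enclosing disk is always determined by at most three of the input points on its boundary.
The minimum enclosing circle is determined by three boundary points: A, B, D.
Their circumcentre is (47/18, -1.5) with r² = 5141/162.
The farthest remaining point C is at distance² 461/162 ≤ 5141/162.
r = √(5141/162) ≈ 5.63.

5.63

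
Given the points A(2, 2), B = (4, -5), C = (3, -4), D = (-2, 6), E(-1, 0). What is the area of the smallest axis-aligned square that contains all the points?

The bounding box has width 6 and height 11.
An axis-aligned square enclosing the set must have side ≥ max(width, height).
So the minimum side is max(6, 11) = 11.
Area = 11² = 121.

121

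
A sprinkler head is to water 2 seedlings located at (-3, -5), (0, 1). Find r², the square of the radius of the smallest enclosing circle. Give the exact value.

The smallest circle enclosing two points has them as diameter endpoints.
Centre = midpoint = (-1.5, -2); r² = |(-3, -5)−(0, 1)|²/4 = 45/4 = 11.25.

11.25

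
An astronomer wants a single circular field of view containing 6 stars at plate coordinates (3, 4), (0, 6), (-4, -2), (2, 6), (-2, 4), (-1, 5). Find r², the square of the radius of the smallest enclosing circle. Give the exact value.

25

A smallest enclosing disk is always determined by at most three of the input points on its boundary.
The farthest pair is (-4, -2)–(2, 6) with squared distance 100. The circle on this segment as diameter has centre (-1, 2) and r² = 100/4 = 25.
Check (3, 4): distance² to centre = 20 ≤ 25, so it lies inside.
All remaining points lie in this disk, and no smaller disk contains both endpoints, so this is the minimum enclosing circle.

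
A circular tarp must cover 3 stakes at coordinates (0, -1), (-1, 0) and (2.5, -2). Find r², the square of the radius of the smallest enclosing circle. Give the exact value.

Call the three points A, B, C in the order given.
Side lengths²: AB² = 2, AC² = 7.25, BC² = 16.25.
Since BC² = 16.25 ≥ 7.25 + 2 = 9.25, the angle opposite BC is not acute, so the smallest enclosing circle has BC as diameter.
Centre = midpoint of BC = (0.75, -1), r² = 16.25/4 = 4.0625.

4.0625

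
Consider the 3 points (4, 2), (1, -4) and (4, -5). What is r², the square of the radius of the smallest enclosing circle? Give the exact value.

Call the three points A, B, C in the order given.
Side lengths²: AB² = 45, AC² = 49, BC² = 10.
Since AC² = 49 < 45 + 10 = 55, the triangle is acute, so the smallest enclosing circle is the circumcircle.
Circumcentre = (3.5, -1.5), r² = 12.5.

12.5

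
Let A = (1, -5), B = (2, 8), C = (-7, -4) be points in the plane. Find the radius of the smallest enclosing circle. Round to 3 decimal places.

7.508

Side lengths²: AB² = 170, AC² = 65, BC² = 225.
Since BC² = 225 < 170 + 65 = 235, the triangle is acute, so the smallest enclosing circle is the circumcircle.
Circumcentre = (-31/14, 25/14), r² = 5525/98.
r = √(5525/98) ≈ 7.508.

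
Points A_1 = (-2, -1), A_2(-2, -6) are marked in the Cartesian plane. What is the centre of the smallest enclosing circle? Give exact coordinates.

The smallest circle enclosing two points has them as diameter endpoints.
Centre = midpoint = (-2, -3.5); r² = |A_1A_2|²/4 = 25/4 = 6.25.
Centre = (-2, -3.5).

(-2, -3.5)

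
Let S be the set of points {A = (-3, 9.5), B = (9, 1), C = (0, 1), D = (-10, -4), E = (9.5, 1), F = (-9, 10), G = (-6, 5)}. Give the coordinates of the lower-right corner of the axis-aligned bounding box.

(9.5, -4)

x-range [-10, 9.5], y-range [-4, 10].
The lower-right corner is (9.5, -4).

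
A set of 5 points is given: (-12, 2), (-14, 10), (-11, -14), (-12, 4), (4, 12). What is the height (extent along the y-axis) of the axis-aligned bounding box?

26

max y = 12, min y = -14, so height = 26.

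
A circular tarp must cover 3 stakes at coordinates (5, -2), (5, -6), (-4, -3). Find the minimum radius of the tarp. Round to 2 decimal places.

Call the three points A, B, C in the order given.
Side lengths²: AB² = 16, AC² = 82, BC² = 90.
Since BC² = 90 < 82 + 16 = 98, the triangle is acute, so the smallest enclosing circle is the circumcircle.
Circumcentre = (2/3, -4), r² = 205/9.
r = √(205/9) ≈ 4.77.

4.77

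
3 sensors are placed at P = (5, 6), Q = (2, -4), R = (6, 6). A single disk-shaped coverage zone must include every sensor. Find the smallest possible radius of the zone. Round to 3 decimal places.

Side lengths²: PQ² = 109, PR² = 1, QR² = 116.
Since QR² = 116 ≥ 109 + 1 = 110, the angle opposite QR is not acute, so the smallest enclosing circle has QR as diameter.
Centre = midpoint of QR = (4, 1), r² = 116/4 = 29.
r = √29 ≈ 5.385.

5.385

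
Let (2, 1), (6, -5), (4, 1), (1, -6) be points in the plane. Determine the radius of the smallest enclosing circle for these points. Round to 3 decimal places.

3.838

The minimum enclosing circle is determined by three boundary points: (6, -5), (4, 1), (1, -6).
Their circumcentre is (2.9375, -2.6875) with r² = 14.7265625.
The farthest remaining point (2, 1) is at distance² 14.4765625 ≤ 14.7265625.
r = √(14.7265625) ≈ 3.838.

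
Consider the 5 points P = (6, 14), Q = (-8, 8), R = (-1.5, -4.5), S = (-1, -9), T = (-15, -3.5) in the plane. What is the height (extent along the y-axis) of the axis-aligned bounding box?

23

max y = 14, min y = -9, so height = 23.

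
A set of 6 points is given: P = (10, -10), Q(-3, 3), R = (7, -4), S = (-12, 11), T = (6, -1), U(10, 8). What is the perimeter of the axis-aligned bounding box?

Width = max x − min x = 10 − (-12) = 22.
Height = max y − min y = 11 − (-10) = 21.
Perimeter = 2(22 + 21) = 86.

86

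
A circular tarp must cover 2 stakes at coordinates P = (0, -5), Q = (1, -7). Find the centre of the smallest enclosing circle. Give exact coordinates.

(0.5, -6)

The smallest circle enclosing two points has them as diameter endpoints.
Centre = midpoint = (0.5, -6); r² = |PQ|²/4 = 5/4 = 1.25.
Centre = (0.5, -6).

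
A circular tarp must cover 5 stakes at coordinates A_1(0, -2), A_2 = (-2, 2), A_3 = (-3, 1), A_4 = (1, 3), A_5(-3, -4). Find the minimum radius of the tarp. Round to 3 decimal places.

4.031

The farthest pair is A_4–A_5 with squared distance 65. The circle on this segment as diameter has centre (-1, -0.5) and r² = 65/4 = 16.25.
Check A_1: distance² to centre = 3.25 ≤ 16.25, so it lies inside.
All remaining points lie in this disk, and no smaller disk contains both endpoints, so this is the minimum enclosing circle.
r = √(16.25) ≈ 4.031.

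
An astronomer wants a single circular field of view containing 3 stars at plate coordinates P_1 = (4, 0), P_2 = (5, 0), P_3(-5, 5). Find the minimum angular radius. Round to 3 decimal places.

Side lengths²: P_1P_2² = 1, P_1P_3² = 106, P_2P_3² = 125.
Since P_2P_3² = 125 ≥ 106 + 1 = 107, the angle opposite P_2P_3 is not acute, so the smallest enclosing circle has P_2P_3 as diameter.
Centre = midpoint of P_2P_3 = (0, 2.5), r² = 125/4 = 31.25.
r = √(31.25) ≈ 5.590.

5.590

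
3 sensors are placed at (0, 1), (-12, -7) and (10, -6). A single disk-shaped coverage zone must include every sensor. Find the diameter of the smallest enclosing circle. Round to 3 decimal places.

Call the three points A, B, C in the order given.
Side lengths²: AB² = 208, AC² = 149, BC² = 485.
Since BC² = 485 ≥ 208 + 149 = 357, the angle opposite BC is not acute, so the smallest enclosing circle has BC as diameter.
Centre = midpoint of BC = (-1, -6.5), r² = 485/4 = 121.25.
Diameter = 2r = 2√(121.25) ≈ 22.023.

22.023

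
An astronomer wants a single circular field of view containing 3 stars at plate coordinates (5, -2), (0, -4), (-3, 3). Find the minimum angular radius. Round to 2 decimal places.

Call the three points A, B, C in the order given.
Side lengths²: AB² = 29, AC² = 89, BC² = 58.
Since AC² = 89 ≥ 58 + 29 = 87, the angle opposite AC is not acute, so the smallest enclosing circle has AC as diameter.
Centre = midpoint of AC = (1, 0.5), r² = 89/4 = 22.25.
r = √(22.25) ≈ 4.72.

4.72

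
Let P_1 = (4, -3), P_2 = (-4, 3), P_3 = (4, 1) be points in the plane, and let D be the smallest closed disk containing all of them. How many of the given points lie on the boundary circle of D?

Side lengths²: P_1P_2² = 100, P_1P_3² = 16, P_2P_3² = 68.
Since P_1P_2² = 100 ≥ 68 + 16 = 84, the angle opposite P_1P_2 is not acute, so the smallest enclosing circle has P_1P_2 as diameter.
Centre = midpoint of P_1P_2 = (0, 0), r² = 100/4 = 25.
The points at distance exactly r from the centre are P_1, P_2 — 2 points.

2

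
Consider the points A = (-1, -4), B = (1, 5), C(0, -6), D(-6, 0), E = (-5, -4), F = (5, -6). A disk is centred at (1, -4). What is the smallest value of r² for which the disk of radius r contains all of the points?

81

The required radius is the distance from (1, -4) to the farthest point.
Squared distances: 4, 81, 5, 65, 36, 20.
Maximum is 81, attained at B.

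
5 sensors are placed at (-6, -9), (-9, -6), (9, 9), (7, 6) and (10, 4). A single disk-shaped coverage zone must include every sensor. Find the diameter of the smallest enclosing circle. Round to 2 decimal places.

23.53

The minimum enclosing circle of a finite set is fixed by two of the points (as a diameter) or three (as a circumcircle).
The minimum enclosing circle is determined by three boundary points: (-6, -9), (-9, -6), (9, 9).
Their circumcentre is (15/22, 15/22) with r² = 33489/242.
The farthest remaining point (10, 4) is at distance² 23677/242 ≤ 33489/242.
Diameter = 2r = 2√(33489/242) ≈ 23.53.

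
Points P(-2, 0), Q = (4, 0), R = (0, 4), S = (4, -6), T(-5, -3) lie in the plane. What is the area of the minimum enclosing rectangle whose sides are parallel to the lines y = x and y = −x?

In coordinates u = x + y, v = x − y the rectangle is axis-aligned; the map (x,y)→(u,v) scales areas by 2.
u-values: -2, 4, 4, -2, -8; range = 4 − (-8) = 12.
v-values: -2, 4, -4, 10, -2; range = 10 − (-4) = 14.
Area = (12 × 14) / 2 = 84.

84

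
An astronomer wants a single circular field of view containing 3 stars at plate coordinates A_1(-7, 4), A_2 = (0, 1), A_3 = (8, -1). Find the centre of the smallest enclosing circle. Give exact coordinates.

(0.5, 1.5)

Side lengths²: A_1A_2² = 58, A_1A_3² = 250, A_2A_3² = 68.
Since A_1A_3² = 250 ≥ 68 + 58 = 126, the angle opposite A_1A_3 is not acute, so the smallest enclosing circle has A_1A_3 as diameter.
Centre = midpoint of A_1A_3 = (0.5, 1.5), r² = 250/4 = 62.5.
Centre = (0.5, 1.5).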